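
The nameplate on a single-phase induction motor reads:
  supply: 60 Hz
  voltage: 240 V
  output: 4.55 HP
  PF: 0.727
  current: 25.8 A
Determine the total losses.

1110 W

P_in = V·I·cosφ = 240×25.8×0.727 = 4502 W
P_out = 4.55×746 = 3394 W
Losses = P_in − P_out = 4502 − 3394 = 1108 W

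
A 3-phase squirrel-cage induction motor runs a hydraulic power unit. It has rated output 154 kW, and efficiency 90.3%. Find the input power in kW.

P_out = 154000 W
P_in = P_out/η = 154000/0.903 = 170543 W = 171 kW

171 kW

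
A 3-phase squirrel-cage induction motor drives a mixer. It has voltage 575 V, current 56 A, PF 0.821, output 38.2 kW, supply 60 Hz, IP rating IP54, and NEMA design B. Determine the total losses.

7.59 kW

P_in = √3·V·I·cosφ = 1.732×575×56×0.821 = 45787 W
P_out = 38200 W
Losses = P_in − P_out = 45787 − 38200 = 7587 W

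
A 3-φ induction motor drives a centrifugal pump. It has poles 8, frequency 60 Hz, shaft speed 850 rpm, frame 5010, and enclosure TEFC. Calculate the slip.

n_s = 120f/p = 120×60/8 = 900 rpm
s = (n_s − n)/n_s = (900 − 850)/900 = 0.0556

5.56 %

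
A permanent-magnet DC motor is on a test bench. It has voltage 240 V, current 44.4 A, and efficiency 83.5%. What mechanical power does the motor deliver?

8.9 kW

P_in = V·I = 240 × 44.4 = 10656 W
P_out = η·P_in = 0.835 × 10656 = 8898 W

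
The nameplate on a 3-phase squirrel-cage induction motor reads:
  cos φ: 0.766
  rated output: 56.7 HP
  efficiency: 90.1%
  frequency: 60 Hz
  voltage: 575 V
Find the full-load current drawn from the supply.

61.5 A

P_out = 56.7 × 746 = 42298 W
P_in = P_out / η = 42298 / 0.901 = 46946 W
I_L = P_in / (√3·V_L·cosφ) = 46946 / (1.732 × 575 × 0.766) = 61.5 A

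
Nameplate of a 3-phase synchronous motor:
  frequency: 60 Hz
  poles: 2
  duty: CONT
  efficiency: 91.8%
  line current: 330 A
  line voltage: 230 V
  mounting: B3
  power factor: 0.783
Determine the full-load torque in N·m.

P_in = √3·V·I·cosφ = 1.732 × 230 × 330 × 0.783 = 102932 W
P_out = η·P_in = 0.918 × 102932 = 94492 W
n = n_s = 120×60/2 = 3600 rpm (synchronous)
ω = 2π×3600/60 = 377 rad/s
τ = P_out/ω = 94492/377 = 251 N·m

251 N·m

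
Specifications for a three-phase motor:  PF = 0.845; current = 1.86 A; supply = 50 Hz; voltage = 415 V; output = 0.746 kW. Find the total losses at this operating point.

384 W

P_in = √3·V·I·cosφ = 1.732×415×1.86×0.845 = 1130 W
P_out = 746 W
Losses = P_in − P_out = 1130 − 746 = 384 W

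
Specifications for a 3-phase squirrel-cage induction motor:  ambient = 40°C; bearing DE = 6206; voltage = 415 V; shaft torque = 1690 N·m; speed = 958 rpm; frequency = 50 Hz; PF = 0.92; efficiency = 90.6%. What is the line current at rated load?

ω = 2π×958/60 = 100.3 rad/s; P_out = τω = 1690 × 100.3 = 169507 W
P_in = P_out / η = 169507 / 0.906 = 187094 W
I_L = P_in / (√3·V_L·cosφ) = 187094 / (1.732 × 415 × 0.92) = 283 A

283 A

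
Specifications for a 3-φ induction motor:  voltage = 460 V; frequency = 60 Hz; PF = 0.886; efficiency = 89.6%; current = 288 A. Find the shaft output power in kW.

P_in = √3·V·I·cosφ = 1.732 × 460 × 288 × 0.886 = 203297 W
P_out = η·P_in = 0.896 × 203297 = 182154 W

182 kW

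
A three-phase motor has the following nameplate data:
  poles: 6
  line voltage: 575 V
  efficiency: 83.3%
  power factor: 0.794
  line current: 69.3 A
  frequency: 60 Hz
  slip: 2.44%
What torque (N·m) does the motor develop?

372 N·m

P_in = √3·V·I·cosφ = 1.732 × 575 × 69.3 × 0.794 = 54799 W
P_out = η·P_in = 0.833 × 54799 = 45648 W
n_s = 120×60/6 = 1200 rpm; n = 1200×(1−0.0244) = 1171 rpm
ω = 2π×1171/60 = 122.6 rad/s
τ = P_out/ω = 45648/122.6 = 372 N·m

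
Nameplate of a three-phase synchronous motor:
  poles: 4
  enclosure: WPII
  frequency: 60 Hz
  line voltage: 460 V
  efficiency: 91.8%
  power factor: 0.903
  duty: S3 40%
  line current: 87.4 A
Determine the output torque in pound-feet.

P_in = √3·V·I·cosφ = 1.732 × 460 × 87.4 × 0.903 = 62879 W
P_out = η·P_in = 0.918 × 62879 = 57723 W
n = n_s = 120×60/4 = 1800 rpm (synchronous)
ω = 2π×1800/60 = 188.5 rad/s
τ = P_out/ω = 57723/188.5 = 306.2 N·m
In lb·ft: 306.2/1.356 = 226 lb·ft

226 lb·ft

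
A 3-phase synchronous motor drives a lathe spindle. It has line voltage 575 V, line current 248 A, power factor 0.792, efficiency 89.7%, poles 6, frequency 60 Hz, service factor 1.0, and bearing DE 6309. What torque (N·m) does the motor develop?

P_in = √3·V·I·cosφ = 1.732 × 575 × 248 × 0.792 = 195611 W
P_out = η·P_in = 0.897 × 195611 = 175463 W
n = n_s = 120×60/6 = 1200 rpm (synchronous)
ω = 2π×1200/60 = 125.7 rad/s
τ = P_out/ω = 175463/125.7 = 1400 N·m

1400 N·m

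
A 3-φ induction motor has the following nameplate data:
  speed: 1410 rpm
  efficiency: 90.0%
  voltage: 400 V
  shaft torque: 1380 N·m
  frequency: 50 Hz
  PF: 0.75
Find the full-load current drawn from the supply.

436 A

ω = 2π×1410/60 = 147.7 rad/s; P_out = τω = 1380 × 147.7 = 203826 W
P_in = P_out / η = 203826 / 0.900 = 226473 W
I_L = P_in / (√3·V_L·cosφ) = 226473 / (1.732 × 400 × 0.75) = 436 A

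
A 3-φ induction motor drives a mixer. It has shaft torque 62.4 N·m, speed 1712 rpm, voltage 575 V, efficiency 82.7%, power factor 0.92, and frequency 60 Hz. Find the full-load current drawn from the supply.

ω = 2π×1712/60 = 179.3 rad/s; P_out = τω = 62.4 × 179.3 = 11188 W
P_in = P_out / η = 11188 / 0.827 = 13528 W
I_L = P_in / (√3·V_L·cosφ) = 13528 / (1.732 × 575 × 0.92) = 14.8 A

14.8 A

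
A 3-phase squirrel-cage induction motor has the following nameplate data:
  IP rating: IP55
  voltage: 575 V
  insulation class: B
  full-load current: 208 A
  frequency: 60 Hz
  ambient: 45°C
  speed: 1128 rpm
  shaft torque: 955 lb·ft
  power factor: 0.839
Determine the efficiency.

τ = 955 lb·ft × 1.356 = 1295 N·m
ω = 2π × 1128/60 = 118.1 rad/s; P_out = τω = 1295 × 118.1 = 152940 W
P_in = √3·V_L·I_L·cosφ = 1.732 × 575 × 208 × 0.839 = 173797 W
η = P_out / P_in = 152940 / 173797 = 0.880 = 88.0%

88.0 %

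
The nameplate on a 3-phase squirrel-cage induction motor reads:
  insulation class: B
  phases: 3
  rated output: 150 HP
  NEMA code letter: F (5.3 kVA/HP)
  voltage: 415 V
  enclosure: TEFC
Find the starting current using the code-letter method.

S_LR = 5.3 × 150 = 795 kVA
I_LR = S_LR/(√3·V_L) = 795000/(1.732×415) = 1110 A

1110 A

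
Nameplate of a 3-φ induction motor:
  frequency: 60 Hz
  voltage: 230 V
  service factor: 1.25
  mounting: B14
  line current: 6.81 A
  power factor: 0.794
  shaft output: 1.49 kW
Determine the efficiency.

69.2 %

P_out = 1.49 kW = 1490 W
P_in = √3·V_L·I_L·cosφ = 1.732 × 230 × 6.81 × 0.794 = 2154 W
η = P_out / P_in = 1490 / 2154 = 0.692 = 69.2%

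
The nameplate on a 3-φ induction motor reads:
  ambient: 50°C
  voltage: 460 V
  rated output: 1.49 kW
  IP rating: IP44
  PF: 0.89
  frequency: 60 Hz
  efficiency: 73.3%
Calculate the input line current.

P_out = 1.49 kW = 1490 W
P_in = P_out / η = 1490 / 0.733 = 2033 W
I_L = P_in / (√3·V_L·cosφ) = 2033 / (1.732 × 460 × 0.89) = 2.87 A

2.87 A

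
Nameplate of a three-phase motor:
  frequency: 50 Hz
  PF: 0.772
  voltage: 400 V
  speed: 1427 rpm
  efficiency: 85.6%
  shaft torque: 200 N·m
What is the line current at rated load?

ω = 2π×1427/60 = 149.4 rad/s; P_out = τω = 200 × 149.4 = 29880 W
P_in = P_out / η = 29880 / 0.856 = 34907 W
I_L = P_in / (√3·V_L·cosφ) = 34907 / (1.732 × 400 × 0.772) = 65.3 A

65.3 A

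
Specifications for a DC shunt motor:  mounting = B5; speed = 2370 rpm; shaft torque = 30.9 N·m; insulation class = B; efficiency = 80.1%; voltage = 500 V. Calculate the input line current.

19.1 A

ω = 2π×2370/60 = 248.2 rad/s; P_out = τω = 30.9 × 248.2 = 7669 W
P_in = P_out / η = 7669 / 0.801 = 9574 W
I = P_in / V = 9574 / 500 = 19.1 A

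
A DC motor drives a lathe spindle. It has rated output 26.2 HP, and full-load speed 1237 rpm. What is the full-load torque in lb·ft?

P_out = 26.2 × 746 = 19545 W
ω = 2π × 1237/60 = 129.5 rad/s
τ = P_out/ω = 19545/129.5 = 150.9 N·m
In lb·ft: 150.9/1.356 = 111 lb·ft

111 lb·ft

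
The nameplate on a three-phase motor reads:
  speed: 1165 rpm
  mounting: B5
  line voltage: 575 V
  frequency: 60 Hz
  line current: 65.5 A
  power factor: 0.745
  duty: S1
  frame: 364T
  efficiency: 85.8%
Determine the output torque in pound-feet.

252 lb·ft

P_in = √3·V·I·cosφ = 1.732 × 575 × 65.5 × 0.745 = 48597 W
P_out = η·P_in = 0.858 × 48597 = 41696 W
n = 1165 rpm
ω = 2π×1165/60 = 122 rad/s
τ = P_out/ω = 41696/122 = 341.8 N·m
In lb·ft: 341.8/1.356 = 252 lb·ft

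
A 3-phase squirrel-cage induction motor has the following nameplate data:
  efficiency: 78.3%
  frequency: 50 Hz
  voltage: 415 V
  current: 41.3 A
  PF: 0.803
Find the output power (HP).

25 HP

P_in = √3·V·I·cosφ = 1.732 × 415 × 41.3 × 0.803 = 23838 W
P_out = η·P_in = 0.783 × 23838 = 18665 W
= 18665/746 = 25 HP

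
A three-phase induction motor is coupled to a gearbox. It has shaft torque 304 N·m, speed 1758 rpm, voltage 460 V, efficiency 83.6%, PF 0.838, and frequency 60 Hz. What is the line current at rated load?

ω = 2π×1758/60 = 184.1 rad/s; P_out = τω = 304 × 184.1 = 55966 W
P_in = P_out / η = 55966 / 0.836 = 66945 W
I_L = P_in / (√3·V_L·cosφ) = 66945 / (1.732 × 460 × 0.838) = 100 A

100 A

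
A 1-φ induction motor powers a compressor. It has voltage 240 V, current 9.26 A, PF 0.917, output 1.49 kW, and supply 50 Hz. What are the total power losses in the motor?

548 W

P_in = V·I·cosφ = 240×9.26×0.917 = 2038 W
P_out = 1490 W
Losses = P_in − P_out = 2038 − 1490 = 548 W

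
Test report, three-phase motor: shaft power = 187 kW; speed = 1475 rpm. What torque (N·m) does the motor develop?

ω = 2π × 1475/60 = 154.5 rad/s
τ = P/ω = 187000/154.5 = 1210 N·m

1210 N·m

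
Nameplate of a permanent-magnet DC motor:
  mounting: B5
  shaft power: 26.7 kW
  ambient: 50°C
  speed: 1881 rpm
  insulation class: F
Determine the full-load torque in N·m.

ω = 2π × 1881/60 = 197 rad/s
τ = P/ω = 26700/197 = 136 N·m

136 N·m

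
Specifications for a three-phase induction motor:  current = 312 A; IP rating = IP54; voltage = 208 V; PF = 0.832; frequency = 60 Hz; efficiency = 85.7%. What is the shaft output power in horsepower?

P_in = √3·V·I·cosφ = 1.732 × 208 × 312 × 0.832 = 93517 W
P_out = η·P_in = 0.857 × 93517 = 80144 W
= 80144/746 = 107 HP

107 HP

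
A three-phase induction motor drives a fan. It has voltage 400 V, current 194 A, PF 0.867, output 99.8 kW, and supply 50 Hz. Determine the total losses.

16700 W

P_in = √3·V·I·cosφ = 1.732×400×194×0.867 = 116528 W
P_out = 99800 W
Losses = P_in − P_out = 116528 − 99800 = 16728 W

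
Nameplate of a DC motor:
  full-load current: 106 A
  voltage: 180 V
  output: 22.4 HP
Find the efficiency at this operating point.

87.6 %

P_out = 22.4 × 746 = 16710 W
P_in = V·I = 180 × 106 = 19080 W
η = P_out / P_in = 16710 / 19080 = 0.876 = 87.6%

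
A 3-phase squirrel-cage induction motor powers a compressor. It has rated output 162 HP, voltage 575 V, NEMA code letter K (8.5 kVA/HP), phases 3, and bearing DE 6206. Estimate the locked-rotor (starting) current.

1380 A

S_LR = 8.5 × 162 = 1377 kVA
I_LR = S_LR/(√3·V_L) = 1377000/(1.732×575) = 1380 A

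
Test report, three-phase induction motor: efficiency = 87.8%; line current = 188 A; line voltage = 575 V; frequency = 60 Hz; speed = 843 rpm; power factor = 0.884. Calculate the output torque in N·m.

P_in = √3·V·I·cosφ = 1.732 × 575 × 188 × 0.884 = 165511 W
P_out = η·P_in = 0.878 × 165511 = 145319 W
n = 843 rpm
ω = 2π×843/60 = 88.28 rad/s
τ = P_out/ω = 145319/88.28 = 1650 N·m

1650 N·m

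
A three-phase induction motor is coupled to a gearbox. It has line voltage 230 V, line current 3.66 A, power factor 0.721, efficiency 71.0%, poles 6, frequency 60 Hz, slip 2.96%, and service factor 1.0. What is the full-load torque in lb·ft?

P_in = √3·V·I·cosφ = 1.732 × 230 × 3.66 × 0.721 = 1051 W
P_out = η·P_in = 0.71 × 1051 = 746 W
n_s = 120×60/6 = 1200 rpm; n = 1200×(1−0.0296) = 1164 rpm
ω = 2π×1164/60 = 121.9 rad/s
τ = P_out/ω = 746/121.9 = 6.12 N·m
In lb·ft: 6.12/1.356 = 4.51 lb·ft

4.51 lb·ft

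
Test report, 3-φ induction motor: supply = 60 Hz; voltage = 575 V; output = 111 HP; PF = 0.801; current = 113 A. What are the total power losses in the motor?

P_in = √3·V·I·cosφ = 1.732×575×113×0.801 = 90142 W
P_out = 111×746 = 82806 W
Losses = P_in − P_out = 90142 − 82806 = 7336 W

7340 W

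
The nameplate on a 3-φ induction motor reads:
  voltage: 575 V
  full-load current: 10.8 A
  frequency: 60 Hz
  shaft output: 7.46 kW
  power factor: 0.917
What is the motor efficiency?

P_out = 7.46 kW = 7460 W
P_in = √3·V_L·I_L·cosφ = 1.732 × 575 × 10.8 × 0.917 = 9863 W
η = P_out / P_in = 7460 / 9863 = 0.756 = 75.6%

75.6 %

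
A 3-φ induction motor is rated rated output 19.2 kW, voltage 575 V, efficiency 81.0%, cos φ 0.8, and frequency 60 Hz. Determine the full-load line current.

29.8 A

P_out = 19.2 kW = 19200 W
P_in = P_out / η = 19200 / 0.810 = 23704 W
I_L = P_in / (√3·V_L·cosφ) = 23704 / (1.732 × 575 × 0.8) = 29.8 A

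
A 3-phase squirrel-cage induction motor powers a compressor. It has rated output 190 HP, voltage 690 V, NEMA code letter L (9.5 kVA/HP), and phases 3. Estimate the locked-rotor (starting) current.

1510 A

S_LR = 9.5 × 190 = 1805 kVA
I_LR = S_LR/(√3·V_L) = 1805000/(1.732×690) = 1510 A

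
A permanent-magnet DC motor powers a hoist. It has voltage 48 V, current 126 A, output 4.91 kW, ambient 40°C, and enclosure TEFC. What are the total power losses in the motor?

1.14 kW

P_in = V·I = 48×126 = 6048 W
P_out = 4910 W
Losses = P_in − P_out = 6048 − 4910 = 1138 W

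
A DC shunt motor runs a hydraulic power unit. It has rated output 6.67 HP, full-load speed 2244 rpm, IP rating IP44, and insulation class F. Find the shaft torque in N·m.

21.2 N·m

P_out = 6.67 × 746 = 4976 W
ω = 2π × 2244/60 = 235 rad/s
τ = P_out/ω = 4976/235 = 21.2 N·m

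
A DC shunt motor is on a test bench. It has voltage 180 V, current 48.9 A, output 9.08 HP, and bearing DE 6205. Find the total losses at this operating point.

P_in = V·I = 180×48.9 = 8802 W
P_out = 9.08×746 = 6774 W
Losses = P_in − P_out = 8802 − 6774 = 2028 W

2.03 kW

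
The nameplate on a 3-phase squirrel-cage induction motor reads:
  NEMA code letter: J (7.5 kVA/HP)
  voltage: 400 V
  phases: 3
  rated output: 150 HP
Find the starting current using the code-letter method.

S_LR = 7.5 × 150 = 1125 kVA
I_LR = S_LR/(√3·V_L) = 1125000/(1.732×400) = 1620 A

1620 A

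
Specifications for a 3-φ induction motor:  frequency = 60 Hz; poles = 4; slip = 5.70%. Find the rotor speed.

n_s = 120f/p = 120×60/4 = 1800 rpm
n = n_s(1 − s) = 1800 × (1 − 0.057) = 1697 rpm

1697 rpm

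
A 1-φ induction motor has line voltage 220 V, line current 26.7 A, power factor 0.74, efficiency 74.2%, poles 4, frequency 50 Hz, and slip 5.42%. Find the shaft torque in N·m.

P_in = V·I·cosφ = 220 × 26.7 × 0.74 = 4347 W
P_out = η·P_in = 0.742 × 4347 = 3225 W
n_s = 120×50/4 = 1500 rpm; n = 1500×(1−0.0542) = 1419 rpm
ω = 2π×1419/60 = 148.6 rad/s
τ = P_out/ω = 3225/148.6 = 21.7 N·m

21.7 N·m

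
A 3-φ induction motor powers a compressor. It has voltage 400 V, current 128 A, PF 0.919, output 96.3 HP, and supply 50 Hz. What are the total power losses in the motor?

P_in = √3·V·I·cosφ = 1.732×400×128×0.919 = 81495 W
P_out = 96.3×746 = 71840 W
Losses = P_in − P_out = 81495 − 71840 = 9655 W

9.66 kW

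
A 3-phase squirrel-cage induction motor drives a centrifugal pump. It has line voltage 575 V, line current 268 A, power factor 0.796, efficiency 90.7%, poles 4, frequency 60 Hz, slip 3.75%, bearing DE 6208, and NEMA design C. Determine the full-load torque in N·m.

P_in = √3·V·I·cosφ = 1.732 × 575 × 268 × 0.796 = 212453 W
P_out = η·P_in = 0.907 × 212453 = 192695 W
n_s = 120×60/4 = 1800 rpm; n = 1800×(1−0.0375) = 1733 rpm
ω = 2π×1733/60 = 181.5 rad/s
τ = P_out/ω = 192695/181.5 = 1060 N·m

1060 N·m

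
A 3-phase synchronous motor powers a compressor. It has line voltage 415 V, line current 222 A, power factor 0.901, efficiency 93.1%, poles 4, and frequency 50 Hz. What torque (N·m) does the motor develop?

P_in = √3·V·I·cosφ = 1.732 × 415 × 222 × 0.901 = 143772 W
P_out = η·P_in = 0.931 × 143772 = 133852 W
n = n_s = 120×50/4 = 1500 rpm (synchronous)
ω = 2π×1500/60 = 157.1 rad/s
τ = P_out/ω = 133852/157.1 = 852 N·m

852 N·m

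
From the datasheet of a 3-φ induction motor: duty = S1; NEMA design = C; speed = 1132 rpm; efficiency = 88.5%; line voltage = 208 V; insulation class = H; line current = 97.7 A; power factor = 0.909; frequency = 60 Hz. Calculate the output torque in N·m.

239 N·m

P_in = √3·V·I·cosφ = 1.732 × 208 × 97.7 × 0.909 = 31994 W
P_out = η·P_in = 0.885 × 31994 = 28315 W
n = 1132 rpm
ω = 2π×1132/60 = 118.5 rad/s
τ = P_out/ω = 28315/118.5 = 239 N·m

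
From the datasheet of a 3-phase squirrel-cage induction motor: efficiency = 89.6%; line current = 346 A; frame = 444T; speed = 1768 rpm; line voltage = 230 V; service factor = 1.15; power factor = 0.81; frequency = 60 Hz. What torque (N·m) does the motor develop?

540 N·m

P_in = √3·V·I·cosφ = 1.732 × 230 × 346 × 0.81 = 111644 W
P_out = η·P_in = 0.896 × 111644 = 100033 W
n = 1768 rpm
ω = 2π×1768/60 = 185.1 rad/s
τ = P_out/ω = 100033/185.1 = 540 N·m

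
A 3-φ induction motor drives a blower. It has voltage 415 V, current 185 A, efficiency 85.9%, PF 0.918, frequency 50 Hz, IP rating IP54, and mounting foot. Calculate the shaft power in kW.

105 kW

P_in = √3·V·I·cosφ = 1.732 × 415 × 185 × 0.918 = 122070 W
P_out = η·P_in = 0.859 × 122070 = 104858 W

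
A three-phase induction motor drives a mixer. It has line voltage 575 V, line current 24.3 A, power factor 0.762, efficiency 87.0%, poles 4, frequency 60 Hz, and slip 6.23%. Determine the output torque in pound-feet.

P_in = √3·V·I·cosφ = 1.732 × 575 × 24.3 × 0.762 = 18441 W
P_out = η·P_in = 0.87 × 18441 = 16044 W
n_s = 120×60/4 = 1800 rpm; n = 1800×(1−0.0623) = 1688 rpm
ω = 2π×1688/60 = 176.8 rad/s
τ = P_out/ω = 16044/176.8 = 90.75 N·m
In lb·ft: 90.75/1.356 = 66.9 lb·ft

66.9 lb·ft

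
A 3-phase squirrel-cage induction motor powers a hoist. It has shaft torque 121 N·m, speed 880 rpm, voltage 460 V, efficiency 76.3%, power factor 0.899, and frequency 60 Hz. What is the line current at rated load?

20.4 A

ω = 2π×880/60 = 92.15 rad/s; P_out = τω = 121 × 92.15 = 11150 W
P_in = P_out / η = 11150 / 0.763 = 14613 W
I_L = P_in / (√3·V_L·cosφ) = 14613 / (1.732 × 460 × 0.899) = 20.4 A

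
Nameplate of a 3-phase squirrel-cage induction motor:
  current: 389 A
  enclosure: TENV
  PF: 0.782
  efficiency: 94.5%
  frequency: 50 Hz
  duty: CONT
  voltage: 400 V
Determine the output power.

199 kW

P_in = √3·V·I·cosφ = 1.732 × 400 × 389 × 0.782 = 210748 W
P_out = η·P_in = 0.945 × 210748 = 199157 W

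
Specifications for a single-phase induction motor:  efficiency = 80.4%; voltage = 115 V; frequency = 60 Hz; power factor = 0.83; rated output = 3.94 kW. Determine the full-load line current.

P_out = 3.94 kW = 3940 W
P_in = P_out / η = 3940 / 0.804 = 4900 W
I = P_in / (V·cosφ) = 4900 / (115 × 0.83) = 51.3 A

51.3 A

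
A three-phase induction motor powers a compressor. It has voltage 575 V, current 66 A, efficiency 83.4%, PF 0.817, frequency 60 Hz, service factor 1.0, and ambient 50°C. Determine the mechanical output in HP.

P_in = √3·V·I·cosφ = 1.732 × 575 × 66 × 0.817 = 53701 W
P_out = η·P_in = 0.834 × 53701 = 44787 W
= 44787/746 = 60 HP

60 HP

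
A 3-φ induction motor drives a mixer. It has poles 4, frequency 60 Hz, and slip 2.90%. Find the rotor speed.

n_s = 120f/p = 120×60/4 = 1800 rpm
n = n_s(1 − s) = 1800 × (1 − 0.029) = 1748 rpm

1748 rpm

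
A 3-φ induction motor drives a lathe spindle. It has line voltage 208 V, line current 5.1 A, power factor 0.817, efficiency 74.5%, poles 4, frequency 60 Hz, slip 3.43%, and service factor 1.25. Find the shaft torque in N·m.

P_in = √3·V·I·cosφ = 1.732 × 208 × 5.1 × 0.817 = 1501 W
P_out = η·P_in = 0.745 × 1501 = 1118 W
n_s = 120×60/4 = 1800 rpm; n = 1800×(1−0.0343) = 1738 rpm
ω = 2π×1738/60 = 182 rad/s
τ = P_out/ω = 1118/182 = 6.14 N·m

6.14 N·m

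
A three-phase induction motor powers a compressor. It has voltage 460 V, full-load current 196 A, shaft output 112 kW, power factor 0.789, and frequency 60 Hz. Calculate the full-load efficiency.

P_out = 112 kW = 112000 W
P_in = √3·V_L·I_L·cosφ = 1.732 × 460 × 196 × 0.789 = 123208 W
η = P_out / P_in = 112000 / 123208 = 0.909 = 90.9%

90.9 %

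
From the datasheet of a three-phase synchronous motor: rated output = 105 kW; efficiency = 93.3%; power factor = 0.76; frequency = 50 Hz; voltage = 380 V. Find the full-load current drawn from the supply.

P_out = 105 kW = 105000 W
P_in = P_out / η = 105000 / 0.933 = 112540 W
I_L = P_in / (√3·V_L·cosφ) = 112540 / (1.732 × 380 × 0.76) = 225 A

225 A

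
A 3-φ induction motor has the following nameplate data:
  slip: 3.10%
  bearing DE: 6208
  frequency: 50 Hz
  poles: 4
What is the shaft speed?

1454 rpm

n_s = 120f/p = 120×50/4 = 1500 rpm
n = n_s(1 − s) = 1500 × (1 − 0.031) = 1454 rpm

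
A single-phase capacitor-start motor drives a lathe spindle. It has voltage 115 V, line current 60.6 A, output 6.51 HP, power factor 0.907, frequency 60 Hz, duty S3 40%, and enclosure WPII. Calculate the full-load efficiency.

P_out = 6.51 × 746 = 4856 W
P_in = V·I·cosφ = 115 × 60.6 × 0.907 = 6321 W
η = P_out / P_in = 4856 / 6321 = 0.768 = 76.8%

76.8 %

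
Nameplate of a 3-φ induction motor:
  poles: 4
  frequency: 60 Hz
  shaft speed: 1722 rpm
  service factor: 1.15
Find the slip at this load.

n_s = 120f/p = 120×60/4 = 1800 rpm
s = (n_s − n)/n_s = (1800 − 1722)/1800 = 0.0433

4.33 %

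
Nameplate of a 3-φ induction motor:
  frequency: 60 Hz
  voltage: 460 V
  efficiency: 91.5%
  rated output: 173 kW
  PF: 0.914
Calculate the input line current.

260 A

P_out = 173 kW = 173000 W
P_in = P_out / η = 173000 / 0.915 = 189071 W
I_L = P_in / (√3·V_L·cosφ) = 189071 / (1.732 × 460 × 0.914) = 260 A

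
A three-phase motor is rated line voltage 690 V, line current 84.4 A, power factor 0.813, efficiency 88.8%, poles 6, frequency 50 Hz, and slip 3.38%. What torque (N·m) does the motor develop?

P_in = √3·V·I·cosφ = 1.732 × 690 × 84.4 × 0.813 = 82003 W
P_out = η·P_in = 0.888 × 82003 = 72819 W
n_s = 120×50/6 = 1000 rpm; n = 1000×(1−0.0338) = 966 rpm
ω = 2π×966/60 = 101.2 rad/s
τ = P_out/ω = 72819/101.2 = 720 N·m

720 N·m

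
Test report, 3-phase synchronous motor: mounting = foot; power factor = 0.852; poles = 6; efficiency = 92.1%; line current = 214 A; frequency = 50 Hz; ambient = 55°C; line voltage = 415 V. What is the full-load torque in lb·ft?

P_in = √3·V·I·cosφ = 1.732 × 415 × 214 × 0.852 = 131054 W
P_out = η·P_in = 0.921 × 131054 = 120701 W
n = n_s = 120×50/6 = 1000 rpm (synchronous)
ω = 2π×1000/60 = 104.7 rad/s
τ = P_out/ω = 120701/104.7 = 1153 N·m
In lb·ft: 1153/1.356 = 850 lb·ft

850 lb·ft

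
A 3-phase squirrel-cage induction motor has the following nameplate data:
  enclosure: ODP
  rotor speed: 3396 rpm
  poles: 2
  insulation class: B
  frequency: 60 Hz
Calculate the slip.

n_s = 120f/p = 120×60/2 = 3600 rpm
s = (n_s − n)/n_s = (3600 − 3396)/3600 = 0.0567

5.67 %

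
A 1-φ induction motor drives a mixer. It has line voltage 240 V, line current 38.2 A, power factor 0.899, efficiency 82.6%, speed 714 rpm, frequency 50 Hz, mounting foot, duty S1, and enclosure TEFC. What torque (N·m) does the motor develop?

91.1 N·m

P_in = V·I·cosφ = 240 × 38.2 × 0.899 = 8242 W
P_out = η·P_in = 0.826 × 8242 = 6808 W
n = 714 rpm
ω = 2π×714/60 = 74.77 rad/s
τ = P_out/ω = 6808/74.77 = 91.1 N·m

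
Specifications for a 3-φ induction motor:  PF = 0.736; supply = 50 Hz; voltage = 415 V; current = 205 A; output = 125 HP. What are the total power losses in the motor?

P_in = √3·V·I·cosφ = 1.732×415×205×0.736 = 108450 W
P_out = 125×746 = 93250 W
Losses = P_in − P_out = 108450 − 93250 = 15200 W

15.2 kW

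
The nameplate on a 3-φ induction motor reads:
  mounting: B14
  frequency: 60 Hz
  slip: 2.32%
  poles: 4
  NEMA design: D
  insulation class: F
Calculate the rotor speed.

n_s = 120f/p = 120×60/4 = 1800 rpm
n = n_s(1 − s) = 1800 × (1 − 0.0232) = 1758 rpm

1758 rpm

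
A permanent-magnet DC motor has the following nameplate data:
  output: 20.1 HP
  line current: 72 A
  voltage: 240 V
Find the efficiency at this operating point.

86.8 %

P_out = 20.1 × 746 = 14995 W
P_in = V·I = 240 × 72 = 17280 W
η = P_out / P_in = 14995 / 17280 = 0.868 = 86.8%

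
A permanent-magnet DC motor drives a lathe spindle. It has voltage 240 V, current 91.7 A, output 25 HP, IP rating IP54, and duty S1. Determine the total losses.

3360 W

P_in = V·I = 240×91.7 = 22008 W
P_out = 25×746 = 18650 W
Losses = P_in − P_out = 22008 − 18650 = 3358 W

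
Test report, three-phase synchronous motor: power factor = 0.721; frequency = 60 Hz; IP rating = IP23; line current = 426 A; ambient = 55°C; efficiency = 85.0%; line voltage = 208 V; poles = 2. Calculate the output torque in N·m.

P_in = √3·V·I·cosφ = 1.732 × 208 × 426 × 0.721 = 110651 W
P_out = η·P_in = 0.85 × 110651 = 94053 W
n = n_s = 120×60/2 = 3600 rpm (synchronous)
ω = 2π×3600/60 = 377 rad/s
τ = P_out/ω = 94053/377 = 249 N·m

249 N·m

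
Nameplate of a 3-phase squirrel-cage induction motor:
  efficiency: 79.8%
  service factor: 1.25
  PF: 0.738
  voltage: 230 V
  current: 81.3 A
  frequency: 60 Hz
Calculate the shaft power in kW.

19.1 kW

P_in = √3·V·I·cosφ = 1.732 × 230 × 81.3 × 0.738 = 23901 W
P_out = η·P_in = 0.798 × 23901 = 19073 W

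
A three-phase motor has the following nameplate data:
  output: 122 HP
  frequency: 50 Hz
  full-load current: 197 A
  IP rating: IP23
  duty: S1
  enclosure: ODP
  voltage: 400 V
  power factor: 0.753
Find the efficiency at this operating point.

88.6 %

P_out = 122 × 746 = 91012 W
P_in = √3·V_L·I_L·cosφ = 1.732 × 400 × 197 × 0.753 = 102771 W
η = P_out / P_in = 91012 / 102771 = 0.886 = 88.6%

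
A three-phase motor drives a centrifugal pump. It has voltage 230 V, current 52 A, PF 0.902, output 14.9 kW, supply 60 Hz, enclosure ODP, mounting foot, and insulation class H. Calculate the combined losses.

P_in = √3·V·I·cosφ = 1.732×230×52×0.902 = 18685 W
P_out = 14900 W
Losses = P_in − P_out = 18685 − 14900 = 3785 W

3.79 kW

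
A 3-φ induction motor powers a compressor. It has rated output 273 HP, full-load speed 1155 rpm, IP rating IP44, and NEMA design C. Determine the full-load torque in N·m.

1680 N·m

P_out = 273 × 746 = 203658 W
ω = 2π × 1155/60 = 121 rad/s
τ = P_out/ω = 203658/121 = 1680 N·m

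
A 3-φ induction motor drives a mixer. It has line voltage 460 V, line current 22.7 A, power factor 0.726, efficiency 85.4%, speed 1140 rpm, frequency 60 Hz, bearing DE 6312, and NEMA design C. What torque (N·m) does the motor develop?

P_in = √3·V·I·cosφ = 1.732 × 460 × 22.7 × 0.726 = 13130 W
P_out = η·P_in = 0.854 × 13130 = 11213 W
n = 1140 rpm
ω = 2π×1140/60 = 119.4 rad/s
τ = P_out/ω = 11213/119.4 = 93.9 N·m

93.9 N·m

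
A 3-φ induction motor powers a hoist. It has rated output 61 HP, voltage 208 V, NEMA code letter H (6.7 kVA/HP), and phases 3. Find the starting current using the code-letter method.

S_LR = 6.7 × 61 = 408.7 kVA
I_LR = S_LR/(√3·V_L) = 408700/(1.732×208) = 1130 A

1130 A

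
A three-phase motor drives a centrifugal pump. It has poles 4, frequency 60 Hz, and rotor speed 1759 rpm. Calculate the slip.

2.28 %

n_s = 120f/p = 120×60/4 = 1800 rpm
s = (n_s − n)/n_s = (1800 − 1759)/1800 = 0.0228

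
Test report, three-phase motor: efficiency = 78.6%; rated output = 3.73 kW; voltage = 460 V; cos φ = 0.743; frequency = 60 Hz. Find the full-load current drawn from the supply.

8.02 A

P_out = 3.73 kW = 3730 W
P_in = P_out / η = 3730 / 0.786 = 4746 W
I_L = P_in / (√3·V_L·cosφ) = 4746 / (1.732 × 460 × 0.743) = 8.02 A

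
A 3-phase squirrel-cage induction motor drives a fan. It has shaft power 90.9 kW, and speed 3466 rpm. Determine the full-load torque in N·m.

250 N·m

ω = 2π × 3466/60 = 363 rad/s
τ = P/ω = 90900/363 = 250 N·m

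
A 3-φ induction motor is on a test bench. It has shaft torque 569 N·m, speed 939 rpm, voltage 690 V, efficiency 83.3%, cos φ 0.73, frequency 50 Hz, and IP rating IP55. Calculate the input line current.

ω = 2π×939/60 = 98.33 rad/s; P_out = τω = 569 × 98.33 = 55950 W
P_in = P_out / η = 55950 / 0.833 = 67167 W
I_L = P_in / (√3·V_L·cosφ) = 67167 / (1.732 × 690 × 0.73) = 77 A

77 A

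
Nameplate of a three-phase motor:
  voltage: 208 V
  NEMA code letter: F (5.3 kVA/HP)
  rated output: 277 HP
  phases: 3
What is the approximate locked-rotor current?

S_LR = 5.3 × 277 = 1468.1 kVA
I_LR = S_LR/(√3·V_L) = 1468100/(1.732×208) = 4080 A

4080 A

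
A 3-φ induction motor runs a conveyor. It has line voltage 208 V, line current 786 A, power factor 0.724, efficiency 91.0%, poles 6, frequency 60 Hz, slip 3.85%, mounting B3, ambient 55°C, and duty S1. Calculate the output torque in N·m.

P_in = √3·V·I·cosφ = 1.732 × 208 × 786 × 0.724 = 205009 W
P_out = η·P_in = 0.91 × 205009 = 186558 W
n_s = 120×60/6 = 1200 rpm; n = 1200×(1−0.0385) = 1154 rpm
ω = 2π×1154/60 = 120.8 rad/s
τ = P_out/ω = 186558/120.8 = 1540 N·m

1540 N·m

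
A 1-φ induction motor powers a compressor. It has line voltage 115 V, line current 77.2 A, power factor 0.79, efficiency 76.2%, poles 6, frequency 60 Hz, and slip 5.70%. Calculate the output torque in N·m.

45.1 N·m

P_in = V·I·cosφ = 115 × 77.2 × 0.79 = 7014 W
P_out = η·P_in = 0.762 × 7014 = 5345 W
n_s = 120×60/6 = 1200 rpm; n = 1200×(1−0.057) = 1132 rpm
ω = 2π×1132/60 = 118.5 rad/s
τ = P_out/ω = 5345/118.5 = 45.1 N·m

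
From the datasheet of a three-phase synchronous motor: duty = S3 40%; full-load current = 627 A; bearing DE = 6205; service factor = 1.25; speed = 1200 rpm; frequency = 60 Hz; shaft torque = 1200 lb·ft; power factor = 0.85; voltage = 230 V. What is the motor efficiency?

τ = 1200 lb·ft × 1.356 = 1627 N·m
ω = 2π × 1200/60 = 125.7 rad/s; P_out = τω = 1627 × 125.7 = 204514 W
P_in = √3·V_L·I_L·cosφ = 1.732 × 230 × 627 × 0.85 = 212306 W
η = P_out / P_in = 204514 / 212306 = 0.963 = 96.3%

96.3 %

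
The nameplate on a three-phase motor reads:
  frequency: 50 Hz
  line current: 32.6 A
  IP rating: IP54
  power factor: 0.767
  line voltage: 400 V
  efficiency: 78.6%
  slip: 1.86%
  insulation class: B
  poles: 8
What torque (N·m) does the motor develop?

P_in = √3·V·I·cosφ = 1.732 × 400 × 32.6 × 0.767 = 17323 W
P_out = η·P_in = 0.786 × 17323 = 13616 W
n_s = 120×50/8 = 750 rpm; n = 750×(1−0.0186) = 736 rpm
ω = 2π×736/60 = 77.07 rad/s
τ = P_out/ω = 13616/77.07 = 177 N·m

177 N·m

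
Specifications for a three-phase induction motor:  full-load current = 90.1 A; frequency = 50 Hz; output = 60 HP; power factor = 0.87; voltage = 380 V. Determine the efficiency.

86.8 %

P_out = 60 × 746 = 44760 W
P_in = √3·V_L·I_L·cosφ = 1.732 × 380 × 90.1 × 0.87 = 51591 W
η = P_out / P_in = 44760 / 51591 = 0.868 = 86.8%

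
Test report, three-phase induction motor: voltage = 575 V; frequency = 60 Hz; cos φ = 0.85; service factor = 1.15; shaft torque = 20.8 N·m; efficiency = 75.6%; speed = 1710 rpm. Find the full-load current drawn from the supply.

ω = 2π×1710/60 = 179.1 rad/s; P_out = τω = 20.8 × 179.1 = 3725 W
P_in = P_out / η = 3725 / 0.756 = 4927 W
I_L = P_in / (√3·V_L·cosφ) = 4927 / (1.732 × 575 × 0.85) = 5.82 A

5.82 A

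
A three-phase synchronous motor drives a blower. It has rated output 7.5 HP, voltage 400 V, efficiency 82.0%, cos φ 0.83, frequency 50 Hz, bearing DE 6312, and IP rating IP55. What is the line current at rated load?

11.9 A

P_out = 7.5 × 746 = 5595 W
P_in = P_out / η = 5595 / 0.820 = 6823 W
I_L = P_in / (√3·V_L·cosφ) = 6823 / (1.732 × 400 × 0.83) = 11.9 A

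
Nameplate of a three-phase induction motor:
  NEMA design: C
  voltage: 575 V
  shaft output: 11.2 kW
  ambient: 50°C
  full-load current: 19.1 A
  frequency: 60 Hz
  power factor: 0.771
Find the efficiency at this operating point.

76.4 %

P_out = 11.2 kW = 11200 W
P_in = √3·V_L·I_L·cosφ = 1.732 × 575 × 19.1 × 0.771 = 14666 W
η = P_out / P_in = 11200 / 14666 = 0.764 = 76.4%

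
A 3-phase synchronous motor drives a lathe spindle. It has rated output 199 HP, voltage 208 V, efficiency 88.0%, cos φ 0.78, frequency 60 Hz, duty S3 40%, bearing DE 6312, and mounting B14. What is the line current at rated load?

600 A

P_out = 199 × 746 = 148454 W
P_in = P_out / η = 148454 / 0.880 = 168698 W
I_L = P_in / (√3·V_L·cosφ) = 168698 / (1.732 × 208 × 0.78) = 600 A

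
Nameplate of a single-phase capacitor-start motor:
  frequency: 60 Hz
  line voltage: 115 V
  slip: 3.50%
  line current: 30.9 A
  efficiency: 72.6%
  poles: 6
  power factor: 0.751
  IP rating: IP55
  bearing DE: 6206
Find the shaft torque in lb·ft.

11.8 lb·ft

P_in = V·I·cosφ = 115 × 30.9 × 0.751 = 2669 W
P_out = η·P_in = 0.726 × 2669 = 1938 W
n_s = 120×60/6 = 1200 rpm; n = 1200×(1−0.035) = 1158 rpm
ω = 2π×1158/60 = 121.3 rad/s
τ = P_out/ω = 1938/121.3 = 15.98 N·m
In lb·ft: 15.98/1.356 = 11.8 lb·ft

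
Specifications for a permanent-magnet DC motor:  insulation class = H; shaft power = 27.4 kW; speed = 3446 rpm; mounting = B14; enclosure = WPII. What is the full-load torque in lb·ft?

ω = 2π × 3446/60 = 360.9 rad/s
τ = P/ω = 27400/360.9 = 75.92 N·m
In lb·ft: 75.92/1.356 = 56 lb·ft

56 lb·ft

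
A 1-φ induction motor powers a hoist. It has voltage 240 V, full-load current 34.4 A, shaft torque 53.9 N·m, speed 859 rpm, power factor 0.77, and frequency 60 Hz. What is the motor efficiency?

ω = 2π × 859/60 = 89.95 rad/s; P_out = τω = 53.9 × 89.95 = 4848 W
P_in = V·I·cosφ = 240 × 34.4 × 0.77 = 6357 W
η = P_out / P_in = 4848 / 6357 = 0.763 = 76.3%

76.3 %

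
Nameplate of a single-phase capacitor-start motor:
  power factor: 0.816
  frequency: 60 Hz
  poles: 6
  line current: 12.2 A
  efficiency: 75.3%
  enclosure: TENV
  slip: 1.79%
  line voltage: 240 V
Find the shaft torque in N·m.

P_in = V·I·cosφ = 240 × 12.2 × 0.816 = 2389 W
P_out = η·P_in = 0.753 × 2389 = 1799 W
n_s = 120×60/6 = 1200 rpm; n = 1200×(1−0.0179) = 1179 rpm
ω = 2π×1179/60 = 123.5 rad/s
τ = P_out/ω = 1799/123.5 = 14.6 N·m

14.6 N·m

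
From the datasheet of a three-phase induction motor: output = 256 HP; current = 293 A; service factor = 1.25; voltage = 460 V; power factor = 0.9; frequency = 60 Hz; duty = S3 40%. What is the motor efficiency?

P_out = 256 × 746 = 190976 W
P_in = √3·V_L·I_L·cosφ = 1.732 × 460 × 293 × 0.9 = 210095 W
η = P_out / P_in = 190976 / 210095 = 0.909 = 90.9%

90.9 %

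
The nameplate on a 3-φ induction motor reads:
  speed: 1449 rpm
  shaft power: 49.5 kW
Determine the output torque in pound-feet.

ω = 2π × 1449/60 = 151.7 rad/s
τ = P/ω = 49500/151.7 = 326.3 N·m
In lb·ft: 326.3/1.356 = 241 lb·ft

241 lb·ft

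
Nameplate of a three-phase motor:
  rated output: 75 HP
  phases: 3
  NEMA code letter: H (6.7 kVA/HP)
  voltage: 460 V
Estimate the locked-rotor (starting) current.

S_LR = 6.7 × 75 = 502.5 kVA
I_LR = S_LR/(√3·V_L) = 502500/(1.732×460) = 631 A

631 A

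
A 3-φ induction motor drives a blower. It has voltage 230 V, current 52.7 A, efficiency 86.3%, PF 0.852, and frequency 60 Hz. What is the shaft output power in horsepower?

P_in = √3·V·I·cosφ = 1.732 × 230 × 52.7 × 0.852 = 17887 W
P_out = η·P_in = 0.863 × 17887 = 15436 W
= 15436/746 = 20.7 HP

20.7 HP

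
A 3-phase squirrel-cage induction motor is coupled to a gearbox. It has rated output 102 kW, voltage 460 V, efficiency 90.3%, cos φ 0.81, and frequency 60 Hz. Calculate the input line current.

P_out = 102 kW = 102000 W
P_in = P_out / η = 102000 / 0.903 = 112957 W
I_L = P_in / (√3·V_L·cosφ) = 112957 / (1.732 × 460 × 0.81) = 175 A

175 A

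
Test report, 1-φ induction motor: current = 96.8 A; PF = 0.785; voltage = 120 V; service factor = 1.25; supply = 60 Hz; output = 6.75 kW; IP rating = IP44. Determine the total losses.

2370 W

P_in = V·I·cosφ = 120×96.8×0.785 = 9119 W
P_out = 6750 W
Losses = P_in − P_out = 9119 − 6750 = 2369 W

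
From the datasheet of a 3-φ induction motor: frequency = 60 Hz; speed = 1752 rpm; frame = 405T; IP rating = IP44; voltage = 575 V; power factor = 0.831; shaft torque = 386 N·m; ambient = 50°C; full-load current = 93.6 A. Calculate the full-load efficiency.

ω = 2π × 1752/60 = 183.5 rad/s; P_out = τω = 386 × 183.5 = 70831 W
P_in = √3·V_L·I_L·cosφ = 1.732 × 575 × 93.6 × 0.831 = 77463 W
η = P_out / P_in = 70831 / 77463 = 0.914 = 91.4%

91.4 %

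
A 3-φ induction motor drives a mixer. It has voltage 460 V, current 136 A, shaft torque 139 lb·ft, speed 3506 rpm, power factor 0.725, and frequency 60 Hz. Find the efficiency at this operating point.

88.1 %

τ = 139 lb·ft × 1.356 = 188.5 N·m
ω = 2π × 3506/60 = 367.1 rad/s; P_out = τω = 188.5 × 367.1 = 69198 W
P_in = √3·V_L·I_L·cosφ = 1.732 × 460 × 136 × 0.725 = 78557 W
η = P_out / P_in = 69198 / 78557 = 0.881 = 88.1%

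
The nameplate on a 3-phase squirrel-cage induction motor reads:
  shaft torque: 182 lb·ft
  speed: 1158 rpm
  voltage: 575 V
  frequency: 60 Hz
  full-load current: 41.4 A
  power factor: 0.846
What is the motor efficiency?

τ = 182 lb·ft × 1.356 = 246.8 N·m
ω = 2π × 1158/60 = 121.3 rad/s; P_out = τω = 246.8 × 121.3 = 29937 W
P_in = √3·V_L·I_L·cosφ = 1.732 × 575 × 41.4 × 0.846 = 34881 W
η = P_out / P_in = 29937 / 34881 = 0.858 = 85.8%

85.8 %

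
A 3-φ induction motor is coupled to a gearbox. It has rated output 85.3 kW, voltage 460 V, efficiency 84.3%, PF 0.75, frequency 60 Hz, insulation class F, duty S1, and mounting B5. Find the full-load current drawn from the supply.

169 A

P_out = 85.3 kW = 85300 W
P_in = P_out / η = 85300 / 0.843 = 101186 W
I_L = P_in / (√3·V_L·cosφ) = 101186 / (1.732 × 460 × 0.75) = 169 A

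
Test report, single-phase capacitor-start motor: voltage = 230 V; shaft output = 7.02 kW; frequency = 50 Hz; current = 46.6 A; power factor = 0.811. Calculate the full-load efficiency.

80.8 %

P_out = 7.02 kW = 7020 W
P_in = V·I·cosφ = 230 × 46.6 × 0.811 = 8692 W
η = P_out / P_in = 7020 / 8692 = 0.808 = 80.8%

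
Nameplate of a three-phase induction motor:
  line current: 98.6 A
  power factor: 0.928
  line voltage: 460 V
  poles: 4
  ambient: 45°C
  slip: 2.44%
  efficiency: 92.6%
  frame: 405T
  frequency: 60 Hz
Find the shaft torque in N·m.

367 N·m

P_in = √3·V·I·cosφ = 1.732 × 460 × 98.6 × 0.928 = 72901 W
P_out = η·P_in = 0.926 × 72901 = 67506 W
n_s = 120×60/4 = 1800 rpm; n = 1800×(1−0.0244) = 1756 rpm
ω = 2π×1756/60 = 183.9 rad/s
τ = P_out/ω = 67506/183.9 = 367 N·m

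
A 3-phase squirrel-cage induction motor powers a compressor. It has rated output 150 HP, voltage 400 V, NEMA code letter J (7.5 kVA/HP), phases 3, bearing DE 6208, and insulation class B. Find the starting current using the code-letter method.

1620 A

S_LR = 7.5 × 150 = 1125 kVA
I_LR = S_LR/(√3·V_L) = 1125000/(1.732×400) = 1620 A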